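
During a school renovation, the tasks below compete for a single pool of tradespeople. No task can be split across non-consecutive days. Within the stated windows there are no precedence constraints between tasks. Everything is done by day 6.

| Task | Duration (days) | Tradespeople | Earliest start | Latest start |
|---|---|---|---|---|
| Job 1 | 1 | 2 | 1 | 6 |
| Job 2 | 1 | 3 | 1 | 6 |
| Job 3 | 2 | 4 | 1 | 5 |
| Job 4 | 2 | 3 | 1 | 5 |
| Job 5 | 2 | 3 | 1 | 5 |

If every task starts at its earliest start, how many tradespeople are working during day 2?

At early start, day 2 has: Job 3, Job 4, Job 5.
Demand: 4 + 3 + 3 = 10.

10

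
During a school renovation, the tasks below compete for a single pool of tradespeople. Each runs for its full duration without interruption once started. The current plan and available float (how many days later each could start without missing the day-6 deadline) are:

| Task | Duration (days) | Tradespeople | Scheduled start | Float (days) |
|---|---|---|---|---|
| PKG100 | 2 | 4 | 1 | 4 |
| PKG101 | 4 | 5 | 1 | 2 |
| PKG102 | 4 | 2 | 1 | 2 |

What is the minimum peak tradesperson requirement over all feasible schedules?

7

Early-start (PKG100@1, PKG101@1, PKG102@1) gives peak 11: d1:11  d2:11  d3:7  d4:7  d5:0  d6:0.
Shift PKG101→3.
Schedule PKG100@1, PKG101@3, PKG102@1: d1:6  d2:6  d3:7  d4:7  d5:5  d6:5 — peak 7.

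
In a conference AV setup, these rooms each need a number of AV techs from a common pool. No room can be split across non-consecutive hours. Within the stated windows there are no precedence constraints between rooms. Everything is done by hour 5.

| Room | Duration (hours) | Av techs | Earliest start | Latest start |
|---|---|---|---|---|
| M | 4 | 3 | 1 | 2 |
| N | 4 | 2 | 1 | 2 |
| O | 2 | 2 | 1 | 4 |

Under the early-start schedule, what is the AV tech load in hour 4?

At early start, hour 4 has: M, N.
Demand: 3 + 2 = 5.

5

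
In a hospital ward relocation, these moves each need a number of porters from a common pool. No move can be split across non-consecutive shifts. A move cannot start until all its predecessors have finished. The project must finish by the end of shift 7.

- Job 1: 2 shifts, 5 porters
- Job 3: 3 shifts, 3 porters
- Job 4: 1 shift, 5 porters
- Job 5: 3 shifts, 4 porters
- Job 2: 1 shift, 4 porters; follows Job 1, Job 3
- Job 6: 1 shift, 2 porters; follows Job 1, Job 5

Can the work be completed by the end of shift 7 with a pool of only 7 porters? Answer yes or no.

yes

Schedule Job 1@1, Job 3@3, Job 4@6, Job 5@3, Job 2@7, Job 6@6: s1:5  s2:5  s3:7  s4:7  s5:7  s6:7  s7:4 — peak 7 ≤ 7.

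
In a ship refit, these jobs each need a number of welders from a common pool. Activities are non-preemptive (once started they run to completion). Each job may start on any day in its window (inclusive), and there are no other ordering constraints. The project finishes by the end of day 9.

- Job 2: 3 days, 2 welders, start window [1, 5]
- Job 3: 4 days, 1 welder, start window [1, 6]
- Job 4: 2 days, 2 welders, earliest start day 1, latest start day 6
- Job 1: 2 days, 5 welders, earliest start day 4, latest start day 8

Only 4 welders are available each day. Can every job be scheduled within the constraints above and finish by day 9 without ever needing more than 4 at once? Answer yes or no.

no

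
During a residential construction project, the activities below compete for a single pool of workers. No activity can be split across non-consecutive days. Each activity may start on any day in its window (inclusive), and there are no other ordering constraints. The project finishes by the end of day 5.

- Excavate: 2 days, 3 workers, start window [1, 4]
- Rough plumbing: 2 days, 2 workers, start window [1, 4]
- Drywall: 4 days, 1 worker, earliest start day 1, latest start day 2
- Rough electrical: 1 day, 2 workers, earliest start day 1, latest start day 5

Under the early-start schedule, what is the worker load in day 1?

8

At early start, day 1 has: Excavate, Rough plumbing, Drywall, Rough electrical.
Demand: 3 + 2 + 1 + 2 = 8.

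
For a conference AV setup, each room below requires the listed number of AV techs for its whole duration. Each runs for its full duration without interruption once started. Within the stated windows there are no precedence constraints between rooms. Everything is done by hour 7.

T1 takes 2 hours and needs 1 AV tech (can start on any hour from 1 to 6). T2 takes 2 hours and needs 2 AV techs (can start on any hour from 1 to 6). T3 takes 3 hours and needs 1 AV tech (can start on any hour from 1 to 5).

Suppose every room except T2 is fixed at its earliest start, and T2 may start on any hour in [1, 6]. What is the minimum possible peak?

2

T2@1: h1:4  h2:4  h3:1  h4:0  h5:0  h6:0  h7:0 → peak 4
T2@2: h1:2  h2:4  h3:3  h4:0  h5:0  h6:0  h7:0 → peak 4
T2@3: h1:2  h2:2  h3:3  h4:2  h5:0  h6:0  h7:0 → peak 3
T2@4: h1:2  h2:2  h3:1  h4:2  h5:2  h6:0  h7:0 → peak 2
T2@5: h1:2  h2:2  h3:1  h4:0  h5:2  h6:2  h7:0 → peak 2
T2@6: h1:2  h2:2  h3:1  h4:0  h5:0  h6:2  h7:2 → peak 2
Best is T2@4, peak 2.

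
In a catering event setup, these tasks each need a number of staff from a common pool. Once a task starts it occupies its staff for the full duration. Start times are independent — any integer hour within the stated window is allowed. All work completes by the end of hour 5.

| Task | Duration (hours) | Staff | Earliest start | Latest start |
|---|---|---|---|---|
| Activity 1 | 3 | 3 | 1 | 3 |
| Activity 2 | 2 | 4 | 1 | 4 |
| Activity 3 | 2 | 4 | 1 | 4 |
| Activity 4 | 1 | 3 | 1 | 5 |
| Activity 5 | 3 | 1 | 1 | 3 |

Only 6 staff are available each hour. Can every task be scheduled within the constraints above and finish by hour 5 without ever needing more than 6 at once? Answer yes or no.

no

Total staffer-hours = 31; over 5 hours the average is 31/5 > 6, so some hour must exceed 6.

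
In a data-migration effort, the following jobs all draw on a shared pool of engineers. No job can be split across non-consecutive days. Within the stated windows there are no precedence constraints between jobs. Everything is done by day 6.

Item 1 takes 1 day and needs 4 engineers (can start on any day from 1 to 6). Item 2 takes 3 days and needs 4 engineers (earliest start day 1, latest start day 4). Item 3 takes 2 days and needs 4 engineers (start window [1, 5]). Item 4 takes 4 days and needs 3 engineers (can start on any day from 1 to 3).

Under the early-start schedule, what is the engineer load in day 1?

At early start, day 1 has: Item 1, Item 2, Item 3, Item 4.
Demand: 4 + 4 + 4 + 3 = 15.

15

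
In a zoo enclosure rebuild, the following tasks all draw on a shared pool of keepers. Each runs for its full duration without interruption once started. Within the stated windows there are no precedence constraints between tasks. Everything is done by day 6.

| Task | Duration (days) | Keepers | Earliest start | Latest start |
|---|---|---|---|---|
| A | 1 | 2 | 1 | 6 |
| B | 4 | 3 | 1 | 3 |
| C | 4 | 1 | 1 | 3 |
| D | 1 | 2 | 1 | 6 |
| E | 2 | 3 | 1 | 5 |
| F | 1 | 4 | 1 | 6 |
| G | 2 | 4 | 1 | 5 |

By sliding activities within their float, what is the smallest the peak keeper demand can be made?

7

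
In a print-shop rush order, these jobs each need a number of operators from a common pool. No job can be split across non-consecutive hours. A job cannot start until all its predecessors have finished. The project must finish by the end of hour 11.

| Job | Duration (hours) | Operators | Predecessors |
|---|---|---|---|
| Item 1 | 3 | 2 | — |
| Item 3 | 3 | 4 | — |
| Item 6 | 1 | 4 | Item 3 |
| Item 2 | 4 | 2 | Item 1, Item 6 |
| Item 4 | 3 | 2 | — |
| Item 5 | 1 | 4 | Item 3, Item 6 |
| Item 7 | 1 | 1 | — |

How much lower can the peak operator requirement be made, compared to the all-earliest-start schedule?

Early-start peak: h1:9  h2:8  h3:8  h4:4  h5:6  h6:2  h7:2  h8:2  h9:0  h10:0  h11:0 ⇒ 9.
Leveled (Item 1@1, Item 3@1, Item 6@4, Item 2@5, Item 4@4, Item 5@7, Item 7@5): h1:6  h2:6  h3:6  h4:6  h5:5  h6:4  h7:6  h8:2  h9:0  h10:0  h11:0 ⇒ 6.
Reduction 9 − 6 = 3.

3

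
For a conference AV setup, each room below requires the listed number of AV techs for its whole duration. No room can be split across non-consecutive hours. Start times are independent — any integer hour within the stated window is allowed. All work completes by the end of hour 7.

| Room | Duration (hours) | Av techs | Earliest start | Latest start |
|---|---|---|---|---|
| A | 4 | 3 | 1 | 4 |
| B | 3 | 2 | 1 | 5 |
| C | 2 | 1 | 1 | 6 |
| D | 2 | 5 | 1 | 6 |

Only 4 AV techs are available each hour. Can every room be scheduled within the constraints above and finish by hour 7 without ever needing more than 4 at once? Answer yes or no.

no

Total AV tech-hours = 30; over 7 hours the average is 30/7 > 4, so some hour must exceed 4.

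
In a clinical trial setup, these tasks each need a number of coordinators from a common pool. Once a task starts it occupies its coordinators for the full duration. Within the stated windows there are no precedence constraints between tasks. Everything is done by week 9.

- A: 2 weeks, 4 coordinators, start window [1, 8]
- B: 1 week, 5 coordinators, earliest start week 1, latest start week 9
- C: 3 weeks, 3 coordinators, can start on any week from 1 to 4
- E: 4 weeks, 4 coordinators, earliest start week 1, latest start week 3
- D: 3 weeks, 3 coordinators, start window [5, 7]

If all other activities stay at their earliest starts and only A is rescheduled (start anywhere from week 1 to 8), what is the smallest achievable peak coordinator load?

A@1: w1:16  w2:11  w3:7  w4:4  w5:3  w6:3  w7:3  w8:0  w9:0 → peak 16
A@2: w1:12  w2:11  w3:11  w4:4  w5:3  w6:3  w7:3  w8:0  w9:0 → peak 12
A@3: w1:12  w2:7  w3:11  w4:8  w5:3  w6:3  w7:3  w8:0  w9:0 → peak 12
A@4: w1:12  w2:7  w3:7  w4:8  w5:7  w6:3  w7:3  w8:0  w9:0 → peak 12
A@5: w1:12  w2:7  w3:7  w4:4  w5:7  w6:7  w7:3  w8:0  w9:0 → peak 12
A@6: w1:12  w2:7  w3:7  w4:4  w5:3  w6:7  w7:7  w8:0  w9:0 → peak 12
A@7: w1:12  w2:7  w3:7  w4:4  w5:3  w6:3  w7:7  w8:4  w9:0 → peak 12
A@8: w1:12  w2:7  w3:7  w4:4  w5:3  w6:3  w7:3  w8:4  w9:4 → peak 12
Best is A@2, peak 12.

12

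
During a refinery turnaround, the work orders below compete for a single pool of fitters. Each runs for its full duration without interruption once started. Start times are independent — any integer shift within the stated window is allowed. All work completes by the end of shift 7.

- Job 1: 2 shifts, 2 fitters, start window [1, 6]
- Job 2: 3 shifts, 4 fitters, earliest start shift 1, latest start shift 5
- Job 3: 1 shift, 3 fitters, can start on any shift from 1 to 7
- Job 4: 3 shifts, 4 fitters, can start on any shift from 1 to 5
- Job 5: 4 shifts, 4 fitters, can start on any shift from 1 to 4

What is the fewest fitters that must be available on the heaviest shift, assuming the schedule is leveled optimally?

Early-start (Job 1@1, Job 2@1, Job 3@1, Job 4@1, Job 5@1) gives peak 17: s1:17  s2:14  s3:12  s4:4  s5:0  s6:0  s7:0.
Shift Job 3→3, Job 4→4, Job 5→4.
Schedule Job 1@1, Job 2@1, Job 3@3, Job 4@4, Job 5@4: s1:6  s2:6  s3:7  s4:8  s5:8  s6:8  s7:4 — peak 8.

8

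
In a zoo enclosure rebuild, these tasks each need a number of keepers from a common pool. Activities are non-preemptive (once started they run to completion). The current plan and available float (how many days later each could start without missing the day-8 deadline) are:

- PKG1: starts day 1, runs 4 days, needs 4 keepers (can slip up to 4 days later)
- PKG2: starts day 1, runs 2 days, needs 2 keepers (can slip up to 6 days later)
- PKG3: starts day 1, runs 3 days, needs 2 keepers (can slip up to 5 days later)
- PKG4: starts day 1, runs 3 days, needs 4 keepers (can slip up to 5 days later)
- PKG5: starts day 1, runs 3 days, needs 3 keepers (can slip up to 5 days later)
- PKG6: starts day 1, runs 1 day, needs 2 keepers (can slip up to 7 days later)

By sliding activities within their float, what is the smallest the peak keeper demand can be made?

7

Early-start (PKG1@1, PKG2@1, PKG3@1, PKG4@1, PKG5@1, PKG6@1) gives peak 17: d1:17  d2:15  d3:13  d4:4  d5:0  d6:0  d7:0  d8:0.
Shift PKG3→3, PKG4→5, PKG5→6, PKG6→8.
Schedule PKG1@1, PKG2@1, PKG3@3, PKG4@5, PKG5@6, PKG6@8: d1:6  d2:6  d3:6  d4:6  d5:6  d6:7  d7:7  d8:5 — peak 7.
Total keeper-days = 49 over 8 days ⇒ peak ≥ ⌈49/8⌉ = 7, so 7 is optimal.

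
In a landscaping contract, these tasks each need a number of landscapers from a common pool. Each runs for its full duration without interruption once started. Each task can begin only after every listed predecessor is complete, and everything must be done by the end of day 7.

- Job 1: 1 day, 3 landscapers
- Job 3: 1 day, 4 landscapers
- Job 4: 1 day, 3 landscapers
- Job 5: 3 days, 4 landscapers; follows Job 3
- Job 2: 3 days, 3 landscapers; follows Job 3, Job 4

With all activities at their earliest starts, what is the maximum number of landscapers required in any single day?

10

Early-start schedule: Job 1@1, Job 3@1, Job 4@1, Job 5@2, Job 2@2.
Load per day: day 1: 10, day 2: 7, day 3: 7, day 4: 7, day 5: 0, day 6: 0, day 7: 0.
Peak is 10.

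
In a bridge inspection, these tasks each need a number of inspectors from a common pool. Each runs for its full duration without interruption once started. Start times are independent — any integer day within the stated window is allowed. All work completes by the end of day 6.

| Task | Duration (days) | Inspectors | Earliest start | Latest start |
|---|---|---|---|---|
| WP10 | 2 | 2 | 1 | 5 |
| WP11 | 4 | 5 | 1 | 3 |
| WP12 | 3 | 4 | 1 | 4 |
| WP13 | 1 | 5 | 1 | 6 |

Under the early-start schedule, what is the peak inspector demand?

Early-start schedule: WP10@1, WP11@1, WP12@1, WP13@1.
Load per day: day 1: 16, day 2: 11, day 3: 9, day 4: 5, day 5: 0, day 6: 0.
Peak is 16.

16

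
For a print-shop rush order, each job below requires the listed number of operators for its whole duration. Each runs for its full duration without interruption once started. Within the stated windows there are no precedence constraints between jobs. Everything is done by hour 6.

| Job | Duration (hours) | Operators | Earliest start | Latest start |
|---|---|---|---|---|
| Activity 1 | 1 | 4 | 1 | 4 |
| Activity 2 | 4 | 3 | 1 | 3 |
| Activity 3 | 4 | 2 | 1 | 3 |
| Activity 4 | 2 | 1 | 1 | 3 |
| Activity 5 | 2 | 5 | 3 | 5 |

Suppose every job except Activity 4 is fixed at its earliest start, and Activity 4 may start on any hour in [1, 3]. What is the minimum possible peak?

10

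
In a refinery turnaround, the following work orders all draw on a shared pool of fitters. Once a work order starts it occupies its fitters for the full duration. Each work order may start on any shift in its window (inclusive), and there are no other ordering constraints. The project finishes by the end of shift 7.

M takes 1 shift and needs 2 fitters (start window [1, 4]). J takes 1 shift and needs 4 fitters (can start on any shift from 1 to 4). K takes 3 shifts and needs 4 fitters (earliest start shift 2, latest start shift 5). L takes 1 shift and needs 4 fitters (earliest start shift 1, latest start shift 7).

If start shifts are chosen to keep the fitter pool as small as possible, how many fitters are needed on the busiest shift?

4

Early-start (M@1, J@1, K@2, L@1) gives peak 10: s1:10  s2:4  s3:4  s4:4  s5:0  s6:0  s7:0.
Shift J→2, K→3, L→6.
Schedule M@1, J@2, K@3, L@6: s1:2  s2:4  s3:4  s4:4  s5:4  s6:4  s7:0 — peak 4.
Total fitter-shifts = 22 over 7 shifts ⇒ peak ≥ ⌈22/7⌉ = 4, so 4 is optimal.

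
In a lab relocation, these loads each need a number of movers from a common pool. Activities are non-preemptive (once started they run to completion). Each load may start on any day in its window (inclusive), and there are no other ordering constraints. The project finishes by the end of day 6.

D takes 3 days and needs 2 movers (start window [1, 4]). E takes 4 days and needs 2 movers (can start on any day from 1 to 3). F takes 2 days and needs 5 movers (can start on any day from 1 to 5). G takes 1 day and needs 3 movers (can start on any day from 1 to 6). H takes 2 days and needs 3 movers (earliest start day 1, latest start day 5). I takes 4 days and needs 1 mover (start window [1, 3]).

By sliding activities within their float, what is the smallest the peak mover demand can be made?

7

Early-start (D@1, E@1, F@1, G@1, H@1, I@1) gives peak 16: d1:16  d2:13  d3:5  d4:3  d5:0  d6:0.
Shift F→5, G→4, I→3.
Schedule D@1, E@1, F@5, G@4, H@1, I@3: d1:7  d2:7  d3:5  d4:6  d5:6  d6:6 — peak 7.
Total mover-days = 37 over 6 days ⇒ peak ≥ ⌈37/6⌉ = 7, so 7 is optimal.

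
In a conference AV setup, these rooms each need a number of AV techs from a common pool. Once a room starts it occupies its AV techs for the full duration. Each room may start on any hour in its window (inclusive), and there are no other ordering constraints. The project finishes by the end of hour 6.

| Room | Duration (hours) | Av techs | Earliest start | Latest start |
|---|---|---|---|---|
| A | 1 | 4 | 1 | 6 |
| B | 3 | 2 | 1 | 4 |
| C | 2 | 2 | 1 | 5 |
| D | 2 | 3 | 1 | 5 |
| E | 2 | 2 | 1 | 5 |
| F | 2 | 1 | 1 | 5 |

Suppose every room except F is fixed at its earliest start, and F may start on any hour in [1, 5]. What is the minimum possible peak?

F@1: h1:14  h2:10  h3:2  h4:0  h5:0  h6:0 → peak 14
F@2: h1:13  h2:10  h3:3  h4:0  h5:0  h6:0 → peak 13
F@3: h1:13  h2:9  h3:3  h4:1  h5:0  h6:0 → peak 13
F@4: h1:13  h2:9  h3:2  h4:1  h5:1  h6:0 → peak 13
F@5: h1:13  h2:9  h3:2  h4:0  h5:1  h6:1 → peak 13
Best is F@2, peak 13.

13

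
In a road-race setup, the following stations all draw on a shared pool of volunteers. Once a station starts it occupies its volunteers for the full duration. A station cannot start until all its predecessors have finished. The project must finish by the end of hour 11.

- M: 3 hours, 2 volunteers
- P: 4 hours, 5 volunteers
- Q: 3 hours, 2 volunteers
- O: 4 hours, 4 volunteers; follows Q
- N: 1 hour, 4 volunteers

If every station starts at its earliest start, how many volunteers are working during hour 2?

9

At early start, hour 2 has: M, P, Q.
Demand: 2 + 5 + 2 = 9.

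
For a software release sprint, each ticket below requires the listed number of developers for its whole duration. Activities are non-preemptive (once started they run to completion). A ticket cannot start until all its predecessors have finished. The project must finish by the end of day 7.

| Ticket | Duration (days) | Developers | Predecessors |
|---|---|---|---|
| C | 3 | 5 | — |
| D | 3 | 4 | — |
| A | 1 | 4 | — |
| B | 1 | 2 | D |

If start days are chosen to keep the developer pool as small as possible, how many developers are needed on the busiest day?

Early-start (C@1, D@1, A@1, B@4) gives peak 13: d1:13  d2:9  d3:9  d4:2  d5:0  d6:0  d7:0.
Shift D→4, A→7, B→7.
Schedule C@1, D@4, A@7, B@7: d1:5  d2:5  d3:5  d4:4  d5:4  d6:4  d7:6 — peak 6.

6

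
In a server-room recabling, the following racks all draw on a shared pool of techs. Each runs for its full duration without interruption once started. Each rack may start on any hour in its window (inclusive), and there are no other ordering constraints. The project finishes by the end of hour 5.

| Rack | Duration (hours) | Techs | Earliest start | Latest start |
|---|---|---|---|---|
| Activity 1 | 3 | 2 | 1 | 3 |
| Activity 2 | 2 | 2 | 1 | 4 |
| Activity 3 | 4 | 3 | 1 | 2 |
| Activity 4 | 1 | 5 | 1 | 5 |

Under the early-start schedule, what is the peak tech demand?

12

Early-start schedule: Activity 1@1, Activity 2@1, Activity 3@1, Activity 4@1.
Load per hour: hour 1: 12, hour 2: 7, hour 3: 5, hour 4: 3, hour 5: 0.
Peak is 12.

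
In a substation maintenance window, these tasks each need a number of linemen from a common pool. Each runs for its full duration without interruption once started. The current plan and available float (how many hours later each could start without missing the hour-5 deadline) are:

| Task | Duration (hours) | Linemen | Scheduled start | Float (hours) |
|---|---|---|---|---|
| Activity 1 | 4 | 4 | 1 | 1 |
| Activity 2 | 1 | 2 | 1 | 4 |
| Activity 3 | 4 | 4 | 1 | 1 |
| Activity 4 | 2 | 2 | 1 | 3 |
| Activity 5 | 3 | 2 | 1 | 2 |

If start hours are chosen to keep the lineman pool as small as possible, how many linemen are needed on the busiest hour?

10

Early-start (Activity 1@1, Activity 2@1, Activity 3@1, Activity 4@1, Activity 5@1) gives peak 14: h1:14  h2:12  h3:10  h4:8  h5:0.
Shift Activity 3→2, Activity 5→3.
Schedule Activity 1@1, Activity 2@1, Activity 3@2, Activity 4@1, Activity 5@3: h1:8  h2:10  h3:10  h4:10  h5:6 — peak 10.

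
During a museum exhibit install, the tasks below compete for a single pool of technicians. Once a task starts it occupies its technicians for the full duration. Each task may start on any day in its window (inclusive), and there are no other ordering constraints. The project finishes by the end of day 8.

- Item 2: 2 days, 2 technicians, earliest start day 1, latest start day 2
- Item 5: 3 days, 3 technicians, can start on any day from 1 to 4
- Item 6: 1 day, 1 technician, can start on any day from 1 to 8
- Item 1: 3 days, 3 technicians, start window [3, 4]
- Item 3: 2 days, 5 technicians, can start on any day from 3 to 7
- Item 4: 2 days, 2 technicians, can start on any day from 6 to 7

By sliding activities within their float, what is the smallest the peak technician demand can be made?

7

Early-start (Item 2@1, Item 5@1, Item 6@1, Item 1@3, Item 3@3, Item 4@6) gives peak 11: d1:6  d2:5  d3:11  d4:8  d5:3  d6:2  d7:2  d8:0.
Shift Item 3→6.
Schedule Item 2@1, Item 5@1, Item 6@1, Item 1@3, Item 3@6, Item 4@6: d1:6  d2:5  d3:6  d4:3  d5:3  d6:7  d7:7  d8:0 — peak 7.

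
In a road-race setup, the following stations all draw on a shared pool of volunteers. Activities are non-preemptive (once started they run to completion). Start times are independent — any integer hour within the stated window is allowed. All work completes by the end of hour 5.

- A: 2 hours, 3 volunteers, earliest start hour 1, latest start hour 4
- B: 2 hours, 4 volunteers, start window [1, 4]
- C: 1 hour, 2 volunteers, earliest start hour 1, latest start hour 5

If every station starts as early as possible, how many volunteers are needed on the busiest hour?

9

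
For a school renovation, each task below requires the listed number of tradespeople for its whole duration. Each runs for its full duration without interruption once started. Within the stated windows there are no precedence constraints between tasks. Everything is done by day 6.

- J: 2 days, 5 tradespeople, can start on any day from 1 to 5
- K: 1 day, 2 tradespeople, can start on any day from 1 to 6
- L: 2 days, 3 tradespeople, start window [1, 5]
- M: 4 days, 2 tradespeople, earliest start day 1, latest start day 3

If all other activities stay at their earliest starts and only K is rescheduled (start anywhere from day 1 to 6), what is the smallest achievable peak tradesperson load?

K@1: d1:12  d2:10  d3:2  d4:2  d5:0  d6:0 → peak 12
K@2: d1:10  d2:12  d3:2  d4:2  d5:0  d6:0 → peak 12
K@3: d1:10  d2:10  d3:4  d4:2  d5:0  d6:0 → peak 10
K@4: d1:10  d2:10  d3:2  d4:4  d5:0  d6:0 → peak 10
K@5: d1:10  d2:10  d3:2  d4:2  d5:2  d6:0 → peak 10
K@6: d1:10  d2:10  d3:2  d4:2  d5:0  d6:2 → peak 10
Best is K@3, peak 10.

10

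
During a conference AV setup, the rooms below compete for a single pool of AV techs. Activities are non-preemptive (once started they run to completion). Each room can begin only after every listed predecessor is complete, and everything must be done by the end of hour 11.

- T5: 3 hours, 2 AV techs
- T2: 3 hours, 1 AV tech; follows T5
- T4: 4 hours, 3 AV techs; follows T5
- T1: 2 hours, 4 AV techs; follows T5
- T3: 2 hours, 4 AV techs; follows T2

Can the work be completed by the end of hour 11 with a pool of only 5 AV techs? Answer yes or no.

yes

Schedule T5@1, T2@4, T4@4, T1@8, T3@10: h1:2  h2:2  h3:2  h4:4  h5:4  h6:4  h7:3  h8:4  h9:4  h10:4  h11:4 — peak 4 ≤ 5.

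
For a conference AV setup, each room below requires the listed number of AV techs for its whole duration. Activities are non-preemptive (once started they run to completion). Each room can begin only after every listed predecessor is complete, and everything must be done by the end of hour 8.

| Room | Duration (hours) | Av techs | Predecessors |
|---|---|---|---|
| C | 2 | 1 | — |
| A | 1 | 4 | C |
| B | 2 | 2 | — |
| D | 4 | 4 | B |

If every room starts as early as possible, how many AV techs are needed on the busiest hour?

Early-start schedule: C@1, A@3, B@1, D@3.
Load per hour: hour 1: 3, hour 2: 3, hour 3: 8, hour 4: 4, hour 5: 4, hour 6: 4, hour 7: 0, hour 8: 0.
Peak is 8.

8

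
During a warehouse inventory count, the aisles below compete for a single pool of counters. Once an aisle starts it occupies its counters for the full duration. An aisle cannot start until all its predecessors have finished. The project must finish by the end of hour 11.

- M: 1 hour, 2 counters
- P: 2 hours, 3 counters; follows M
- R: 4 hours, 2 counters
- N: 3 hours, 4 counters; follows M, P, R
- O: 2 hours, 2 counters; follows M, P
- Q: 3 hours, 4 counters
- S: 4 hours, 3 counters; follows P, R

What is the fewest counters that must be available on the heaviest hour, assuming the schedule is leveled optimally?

7

Early-start (M@1, P@2, R@1, N@5, O@4, Q@1, S@5) gives peak 9: h1:8  h2:9  h3:9  h4:4  h5:9  h6:7  h7:7  h8:3  h9:0  h10:0  h11:0.
Shift Q→8, S→6.
Schedule M@1, P@2, R@1, N@5, O@4, Q@8, S@6: h1:4  h2:5  h3:5  h4:4  h5:6  h6:7  h7:7  h8:7  h9:7  h10:4  h11:0 — peak 7.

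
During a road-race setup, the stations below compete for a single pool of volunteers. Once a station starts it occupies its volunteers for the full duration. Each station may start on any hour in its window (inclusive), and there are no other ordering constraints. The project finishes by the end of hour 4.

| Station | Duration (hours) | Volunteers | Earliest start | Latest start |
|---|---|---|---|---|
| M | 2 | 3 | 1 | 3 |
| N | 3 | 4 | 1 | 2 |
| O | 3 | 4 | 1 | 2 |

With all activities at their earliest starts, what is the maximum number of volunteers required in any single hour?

11

Early-start schedule: M@1, N@1, O@1.
Load per hour: hour 1: 11, hour 2: 11, hour 3: 8, hour 4: 0.
Peak is 11.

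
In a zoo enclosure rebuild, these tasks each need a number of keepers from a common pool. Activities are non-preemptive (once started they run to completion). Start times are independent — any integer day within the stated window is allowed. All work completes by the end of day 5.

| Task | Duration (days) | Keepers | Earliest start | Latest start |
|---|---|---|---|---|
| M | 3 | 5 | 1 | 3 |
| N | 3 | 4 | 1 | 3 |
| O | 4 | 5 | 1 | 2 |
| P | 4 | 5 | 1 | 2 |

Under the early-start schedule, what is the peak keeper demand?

19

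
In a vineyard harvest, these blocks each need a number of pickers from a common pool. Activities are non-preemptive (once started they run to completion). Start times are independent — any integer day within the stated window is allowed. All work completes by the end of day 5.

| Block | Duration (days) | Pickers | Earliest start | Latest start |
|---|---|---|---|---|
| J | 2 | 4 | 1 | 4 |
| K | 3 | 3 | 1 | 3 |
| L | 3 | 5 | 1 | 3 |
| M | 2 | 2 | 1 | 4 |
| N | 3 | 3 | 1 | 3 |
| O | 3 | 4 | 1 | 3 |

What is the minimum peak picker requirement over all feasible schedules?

15

Early-start (J@1, K@1, L@1, M@1, N@1, O@1) gives peak 21: d1:21  d2:21  d3:15  d4:0  d5:0.
Shift N→3, O→3.
Schedule J@1, K@1, L@1, M@1, N@3, O@3: d1:14  d2:14  d3:15  d4:7  d5:7 — peak 15.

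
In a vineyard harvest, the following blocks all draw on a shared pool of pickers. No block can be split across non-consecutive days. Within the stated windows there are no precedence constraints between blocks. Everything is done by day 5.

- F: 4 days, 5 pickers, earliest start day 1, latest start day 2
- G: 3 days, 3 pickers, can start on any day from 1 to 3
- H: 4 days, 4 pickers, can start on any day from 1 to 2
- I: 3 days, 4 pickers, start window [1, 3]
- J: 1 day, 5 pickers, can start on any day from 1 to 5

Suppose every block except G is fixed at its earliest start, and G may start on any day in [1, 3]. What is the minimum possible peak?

G@1: d1:21  d2:16  d3:16  d4:9  d5:0 → peak 21
G@2: d1:18  d2:16  d3:16  d4:12  d5:0 → peak 18
G@3: d1:18  d2:13  d3:16  d4:12  d5:3 → peak 18
Best is G@2, peak 18.

18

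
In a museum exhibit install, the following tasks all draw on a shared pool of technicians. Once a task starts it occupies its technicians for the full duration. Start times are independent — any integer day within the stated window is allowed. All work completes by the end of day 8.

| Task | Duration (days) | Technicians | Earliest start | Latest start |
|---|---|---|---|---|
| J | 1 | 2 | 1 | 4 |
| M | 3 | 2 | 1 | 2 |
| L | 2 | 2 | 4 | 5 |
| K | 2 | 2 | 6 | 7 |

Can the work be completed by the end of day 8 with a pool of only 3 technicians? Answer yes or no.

yes

Schedule J@1, M@2, L@5, K@7: d1:2  d2:2  d3:2  d4:2  d5:2  d6:2  d7:2  d8:2 — peak 2 ≤ 3.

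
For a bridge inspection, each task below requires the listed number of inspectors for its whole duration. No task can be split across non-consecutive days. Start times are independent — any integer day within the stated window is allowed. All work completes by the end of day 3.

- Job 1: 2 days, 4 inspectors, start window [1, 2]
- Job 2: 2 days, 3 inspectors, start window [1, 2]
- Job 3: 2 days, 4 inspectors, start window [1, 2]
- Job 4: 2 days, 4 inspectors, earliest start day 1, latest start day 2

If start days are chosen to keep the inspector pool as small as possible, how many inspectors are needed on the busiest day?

15

Schedule Job 1@1, Job 2@1, Job 3@1, Job 4@1: d1:15  d2:15  d3:0 — peak 15.
No arrangement of the 16 feasible schedules does better.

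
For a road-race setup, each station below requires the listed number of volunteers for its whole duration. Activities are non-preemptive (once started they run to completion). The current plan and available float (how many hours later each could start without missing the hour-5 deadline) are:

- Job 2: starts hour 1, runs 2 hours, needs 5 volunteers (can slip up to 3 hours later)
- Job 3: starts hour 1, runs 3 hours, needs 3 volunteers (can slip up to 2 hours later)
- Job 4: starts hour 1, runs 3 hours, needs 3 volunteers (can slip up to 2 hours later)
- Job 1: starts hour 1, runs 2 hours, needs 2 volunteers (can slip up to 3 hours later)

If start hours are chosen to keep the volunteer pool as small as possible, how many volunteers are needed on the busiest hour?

Early-start (Job 2@1, Job 3@1, Job 4@1, Job 1@1) gives peak 13: h1:13  h2:13  h3:6  h4:0  h5:0.
Shift Job 3→3, Job 4→3.
Schedule Job 2@1, Job 3@3, Job 4@3, Job 1@1: h1:7  h2:7  h3:6  h4:6  h5:6 — peak 7.
Total volunteer-hours = 32 over 5 hours ⇒ peak ≥ ⌈32/5⌉ = 7, so 7 is optimal.

7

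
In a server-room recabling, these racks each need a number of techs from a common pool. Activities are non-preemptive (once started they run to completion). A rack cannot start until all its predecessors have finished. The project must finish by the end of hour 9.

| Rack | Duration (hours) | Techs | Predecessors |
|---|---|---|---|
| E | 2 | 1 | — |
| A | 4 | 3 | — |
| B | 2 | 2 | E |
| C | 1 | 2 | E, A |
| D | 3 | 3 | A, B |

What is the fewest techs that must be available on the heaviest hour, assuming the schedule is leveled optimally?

4

Early-start (E@1, A@1, B@3, C@5, D@5) gives peak 5: h1:4  h2:4  h3:5  h4:5  h5:5  h6:3  h7:3  h8:0  h9:0.
Shift B→5, D→7.
Schedule E@1, A@1, B@5, C@5, D@7: h1:4  h2:4  h3:3  h4:3  h5:4  h6:2  h7:3  h8:3  h9:3 — peak 4.
Total tech-hours = 29 over 9 hours ⇒ peak ≥ ⌈29/9⌉ = 4, so 4 is optimal.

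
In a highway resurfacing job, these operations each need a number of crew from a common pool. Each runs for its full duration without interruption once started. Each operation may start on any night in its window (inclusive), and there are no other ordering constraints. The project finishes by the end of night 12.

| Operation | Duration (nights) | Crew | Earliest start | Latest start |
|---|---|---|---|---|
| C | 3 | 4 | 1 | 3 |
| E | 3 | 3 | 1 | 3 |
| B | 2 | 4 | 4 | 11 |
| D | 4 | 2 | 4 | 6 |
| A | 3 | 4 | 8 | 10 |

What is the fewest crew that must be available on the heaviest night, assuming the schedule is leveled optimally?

Schedule C@1, E@1, B@4, D@4, A@8: n1:7  n2:7  n3:7  n4:6  n5:6  n6:2  n7:2  n8:4  n9:4  n10:4  n11:0  n12:0 — peak 7.

7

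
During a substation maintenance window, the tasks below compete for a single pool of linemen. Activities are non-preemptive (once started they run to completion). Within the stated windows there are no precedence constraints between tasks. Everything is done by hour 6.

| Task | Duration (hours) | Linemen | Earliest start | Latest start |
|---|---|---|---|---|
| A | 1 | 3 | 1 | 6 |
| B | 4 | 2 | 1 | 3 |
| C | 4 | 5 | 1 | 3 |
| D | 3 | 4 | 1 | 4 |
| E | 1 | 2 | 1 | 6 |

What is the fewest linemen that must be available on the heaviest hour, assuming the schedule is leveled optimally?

Early-start (A@1, B@1, C@1, D@1, E@1) gives peak 16: h1:16  h2:11  h3:11  h4:7  h5:0  h6:0.
Shift D→2, E→5.
Schedule A@1, B@1, C@1, D@2, E@5: h1:10  h2:11  h3:11  h4:11  h5:2  h6:0 — peak 11.

11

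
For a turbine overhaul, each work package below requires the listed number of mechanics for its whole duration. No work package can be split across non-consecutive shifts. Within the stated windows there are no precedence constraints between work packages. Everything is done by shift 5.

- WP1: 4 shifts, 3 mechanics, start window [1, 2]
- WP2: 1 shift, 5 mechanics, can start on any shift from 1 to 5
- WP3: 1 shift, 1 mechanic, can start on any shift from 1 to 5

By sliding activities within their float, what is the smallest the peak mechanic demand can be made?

5

Early-start (WP1@1, WP2@1, WP3@1) gives peak 9: s1:9  s2:3  s3:3  s4:3  s5:0.
Shift WP2→5.
Schedule WP1@1, WP2@5, WP3@1: s1:4  s2:3  s3:3  s4:3  s5:5 — peak 5.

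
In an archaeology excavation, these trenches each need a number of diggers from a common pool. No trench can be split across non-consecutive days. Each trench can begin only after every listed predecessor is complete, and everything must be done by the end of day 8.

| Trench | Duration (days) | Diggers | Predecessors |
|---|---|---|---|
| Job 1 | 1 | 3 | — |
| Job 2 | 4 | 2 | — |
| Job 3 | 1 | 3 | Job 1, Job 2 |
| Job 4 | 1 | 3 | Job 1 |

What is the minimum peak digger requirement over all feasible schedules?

3

Early-start (Job 1@1, Job 2@1, Job 3@5, Job 4@2) gives peak 5: d1:5  d2:5  d3:2  d4:2  d5:3  d6:0  d7:0  d8:0.
Shift Job 2→2, Job 3→6, Job 4→7.
Schedule Job 1@1, Job 2@2, Job 3@6, Job 4@7: d1:3  d2:2  d3:2  d4:2  d5:2  d6:3  d7:3  d8:0 — peak 3.
Total digger-days = 17 over 8 days ⇒ peak ≥ ⌈17/8⌉ = 3, so 3 is optimal.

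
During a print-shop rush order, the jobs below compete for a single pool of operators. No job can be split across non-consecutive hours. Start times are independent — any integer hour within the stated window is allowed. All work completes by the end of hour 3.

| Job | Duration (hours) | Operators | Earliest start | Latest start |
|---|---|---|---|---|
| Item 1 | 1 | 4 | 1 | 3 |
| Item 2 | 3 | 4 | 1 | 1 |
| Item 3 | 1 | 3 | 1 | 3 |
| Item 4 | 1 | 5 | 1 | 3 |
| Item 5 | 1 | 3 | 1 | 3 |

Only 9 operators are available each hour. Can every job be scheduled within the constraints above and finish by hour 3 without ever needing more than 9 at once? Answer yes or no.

no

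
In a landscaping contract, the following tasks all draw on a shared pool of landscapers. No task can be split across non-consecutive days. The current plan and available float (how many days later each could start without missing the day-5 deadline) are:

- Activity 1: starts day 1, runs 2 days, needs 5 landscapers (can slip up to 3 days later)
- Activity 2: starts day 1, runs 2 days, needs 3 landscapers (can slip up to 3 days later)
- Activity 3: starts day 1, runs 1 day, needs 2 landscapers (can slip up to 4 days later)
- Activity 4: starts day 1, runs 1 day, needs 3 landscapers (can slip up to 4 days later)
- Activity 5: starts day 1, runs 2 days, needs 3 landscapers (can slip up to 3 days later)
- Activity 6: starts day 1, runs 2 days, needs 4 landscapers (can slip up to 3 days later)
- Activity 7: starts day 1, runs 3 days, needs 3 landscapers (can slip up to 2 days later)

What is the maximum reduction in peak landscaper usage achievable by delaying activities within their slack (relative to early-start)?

14

Early-start peak: d1:23  d2:18  d3:3  d4:0  d5:0 ⇒ 23.
Leveled (Activity 1@1, Activity 2@3, Activity 3@3, Activity 4@5, Activity 5@4, Activity 6@1, Activity 7@3): d1:9  d2:9  d3:8  d4:9  d5:9 ⇒ 9.
Reduction 23 − 9 = 14.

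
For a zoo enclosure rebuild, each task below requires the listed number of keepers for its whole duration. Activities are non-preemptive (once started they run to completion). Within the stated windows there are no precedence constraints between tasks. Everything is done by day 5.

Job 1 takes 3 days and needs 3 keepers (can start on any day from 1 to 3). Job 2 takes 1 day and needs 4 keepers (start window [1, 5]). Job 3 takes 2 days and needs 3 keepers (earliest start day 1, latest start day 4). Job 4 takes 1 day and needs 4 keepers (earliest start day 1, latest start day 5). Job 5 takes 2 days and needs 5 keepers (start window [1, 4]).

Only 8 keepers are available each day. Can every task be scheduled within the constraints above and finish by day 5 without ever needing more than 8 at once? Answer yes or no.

yes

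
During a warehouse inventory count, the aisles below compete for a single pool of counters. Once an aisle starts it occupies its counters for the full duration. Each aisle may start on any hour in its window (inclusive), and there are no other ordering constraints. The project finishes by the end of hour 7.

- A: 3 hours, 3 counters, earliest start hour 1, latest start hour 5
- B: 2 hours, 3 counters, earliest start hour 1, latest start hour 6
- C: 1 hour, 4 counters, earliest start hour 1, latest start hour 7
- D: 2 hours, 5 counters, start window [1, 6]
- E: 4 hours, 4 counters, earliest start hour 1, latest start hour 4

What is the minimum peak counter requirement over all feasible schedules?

7

Early-start (A@1, B@1, C@1, D@1, E@1) gives peak 19: h1:19  h2:15  h3:7  h4:4  h5:0  h6:0  h7:0.
Shift B→4, D→6, E→2.
Schedule A@1, B@4, C@1, D@6, E@2: h1:7  h2:7  h3:7  h4:7  h5:7  h6:5  h7:5 — peak 7.
Total counter-hours = 45 over 7 hours ⇒ peak ≥ ⌈45/7⌉ = 7, so 7 is optimal.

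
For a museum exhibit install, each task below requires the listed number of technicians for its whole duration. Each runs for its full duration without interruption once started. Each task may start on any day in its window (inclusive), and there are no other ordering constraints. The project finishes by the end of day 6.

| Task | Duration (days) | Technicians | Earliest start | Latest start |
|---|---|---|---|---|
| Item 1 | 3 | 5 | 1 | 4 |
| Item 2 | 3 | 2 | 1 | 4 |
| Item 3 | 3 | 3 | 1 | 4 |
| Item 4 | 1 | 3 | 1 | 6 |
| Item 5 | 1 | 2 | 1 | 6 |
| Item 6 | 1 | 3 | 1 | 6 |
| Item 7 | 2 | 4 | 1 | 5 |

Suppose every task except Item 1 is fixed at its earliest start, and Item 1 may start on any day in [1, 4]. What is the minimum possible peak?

Item 1@1: d1:22  d2:14  d3:10  d4:0  d5:0  d6:0 → peak 22
Item 1@2: d1:17  d2:14  d3:10  d4:5  d5:0  d6:0 → peak 17
Item 1@3: d1:17  d2:9  d3:10  d4:5  d5:5  d6:0 → peak 17
Item 1@4: d1:17  d2:9  d3:5  d4:5  d5:5  d6:5 → peak 17
Best is Item 1@2, peak 17.

17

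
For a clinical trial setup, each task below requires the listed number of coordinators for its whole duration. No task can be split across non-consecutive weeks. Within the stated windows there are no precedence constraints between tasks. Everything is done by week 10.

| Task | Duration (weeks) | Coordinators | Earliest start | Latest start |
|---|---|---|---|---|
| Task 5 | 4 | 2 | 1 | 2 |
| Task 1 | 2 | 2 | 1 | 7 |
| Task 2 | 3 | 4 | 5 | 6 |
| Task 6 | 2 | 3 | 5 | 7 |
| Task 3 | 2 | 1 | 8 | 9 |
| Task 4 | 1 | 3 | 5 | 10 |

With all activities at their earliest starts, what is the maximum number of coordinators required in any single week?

Early-start schedule: Task 5@1, Task 1@1, Task 2@5, Task 6@5, Task 3@8, Task 4@5.
Load per week: week 1: 4, week 2: 4, week 3: 2, week 4: 2, week 5: 10, week 6: 7, week 7: 4, week 8: 1, week 9: 1, week 10: 0.
Peak is 10.

10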